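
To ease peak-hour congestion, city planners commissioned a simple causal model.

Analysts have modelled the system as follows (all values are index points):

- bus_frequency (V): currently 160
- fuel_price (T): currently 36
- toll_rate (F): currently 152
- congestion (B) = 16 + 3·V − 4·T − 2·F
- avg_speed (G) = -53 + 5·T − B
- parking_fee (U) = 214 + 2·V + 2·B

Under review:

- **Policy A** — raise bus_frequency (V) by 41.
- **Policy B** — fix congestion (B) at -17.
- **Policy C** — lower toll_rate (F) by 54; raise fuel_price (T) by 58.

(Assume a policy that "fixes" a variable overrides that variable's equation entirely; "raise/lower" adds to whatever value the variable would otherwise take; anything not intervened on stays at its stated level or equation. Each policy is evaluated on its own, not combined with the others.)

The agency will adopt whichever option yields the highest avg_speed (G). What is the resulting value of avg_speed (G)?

493

Policy A (V + 41):
  V = 160 + 41 = 201
  T = 36
  F = 152
  B = 16 + 3·201 − 4·36 − 2·152 = 171
  G = -53 + 5·36 − 171 = -44
Policy B (B := -17):
  V = 160
  T = 36
  F = 152
  B = -17
  G = -53 + 5·36 − (-17) = 144
Policy C (F − 54, T + 58):
  V = 160
  T = 36 + 58 = 94
  F = 152 − 54 = 98
  B = 16 + 3·160 − 4·94 − 2·98 = -76
  G = -53 + 5·94 − (-76) = 493
Comparing — Policy A: G=-44, Policy B: G=144, Policy C: G=493. Highest is 493 (Policy C).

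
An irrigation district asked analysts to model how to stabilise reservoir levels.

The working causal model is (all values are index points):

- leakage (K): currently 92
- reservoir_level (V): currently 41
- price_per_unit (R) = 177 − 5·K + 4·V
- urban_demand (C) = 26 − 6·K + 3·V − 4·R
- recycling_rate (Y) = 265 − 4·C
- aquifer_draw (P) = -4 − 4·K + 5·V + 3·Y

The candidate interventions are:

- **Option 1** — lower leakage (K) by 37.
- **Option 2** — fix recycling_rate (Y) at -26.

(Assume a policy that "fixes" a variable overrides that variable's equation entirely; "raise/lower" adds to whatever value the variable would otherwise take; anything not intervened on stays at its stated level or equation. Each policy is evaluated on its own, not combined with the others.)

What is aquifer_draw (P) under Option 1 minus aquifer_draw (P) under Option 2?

6361

Option 1 (K − 37):
  K = 92 − 37 = 55
  V = 41
  R = 177 − 5·55 + 4·41 = 66
  C = 26 − 6·55 + 3·41 − 4·66 = -445
  Y = 265 − 4·(-445) = 2045
  P = -4 − 4·55 + 5·41 + 3·2045 = 6116
Option 2 (Y := -26):
  K = 92
  V = 41
  R = 177 − 5·92 + 4·41 = -119
  C = 26 − 6·92 + 3·41 − 4·(-119) = 73
  Y = -26
  P = -4 − 4·92 + 5·41 + 3·(-26) = -245
P: 6116 − (-245) = 6361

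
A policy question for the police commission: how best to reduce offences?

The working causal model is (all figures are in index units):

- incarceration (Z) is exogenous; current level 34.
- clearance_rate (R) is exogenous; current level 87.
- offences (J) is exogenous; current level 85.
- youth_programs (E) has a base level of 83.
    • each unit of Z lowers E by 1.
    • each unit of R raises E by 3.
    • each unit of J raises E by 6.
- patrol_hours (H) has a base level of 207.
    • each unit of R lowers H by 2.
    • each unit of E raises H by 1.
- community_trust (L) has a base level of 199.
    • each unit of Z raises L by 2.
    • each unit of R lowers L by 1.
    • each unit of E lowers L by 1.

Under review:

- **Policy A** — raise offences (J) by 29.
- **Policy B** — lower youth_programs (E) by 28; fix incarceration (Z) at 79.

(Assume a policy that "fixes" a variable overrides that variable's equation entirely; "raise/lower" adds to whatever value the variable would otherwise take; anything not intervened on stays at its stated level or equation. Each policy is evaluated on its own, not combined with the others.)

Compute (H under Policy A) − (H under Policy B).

247

Policy A (J + 29):
  Z = 34
  R = 87
  J = 85 + 29 = 114
  E = 83 − 34 + 3·87 + 6·114 = 994
  H = 207 − 2·87 + 994 = 1027
Policy B (E − 28, Z := 79):
  Z = 79
  R = 87
  J = 85
  E = 83 − 79 + 3·87 + 6·85 (−28 from intervention) = 747
  H = 207 − 2·87 + 747 = 780
H: 1027 − 780 = 247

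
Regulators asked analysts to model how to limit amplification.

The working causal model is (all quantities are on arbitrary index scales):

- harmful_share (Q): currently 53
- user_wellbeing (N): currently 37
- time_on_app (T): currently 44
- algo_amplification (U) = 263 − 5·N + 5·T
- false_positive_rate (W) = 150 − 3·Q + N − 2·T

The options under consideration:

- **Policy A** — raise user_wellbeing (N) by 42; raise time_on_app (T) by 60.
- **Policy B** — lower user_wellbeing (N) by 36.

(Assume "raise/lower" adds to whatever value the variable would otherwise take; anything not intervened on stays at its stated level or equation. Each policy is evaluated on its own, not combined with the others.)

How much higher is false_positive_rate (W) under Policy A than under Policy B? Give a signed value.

-42

Policy A (N + 42, T + 60):
  Q = 53
  N = 37 + 42 = 79
  T = 44 + 60 = 104
  W = 150 − 3·53 + 79 − 2·104 = -138
Policy B (N − 36):
  Q = 53
  N = 37 − 36 = 1
  T = 44
  W = 150 − 3·53 + 1 − 2·44 = -96
W: -138 − (-96) = -42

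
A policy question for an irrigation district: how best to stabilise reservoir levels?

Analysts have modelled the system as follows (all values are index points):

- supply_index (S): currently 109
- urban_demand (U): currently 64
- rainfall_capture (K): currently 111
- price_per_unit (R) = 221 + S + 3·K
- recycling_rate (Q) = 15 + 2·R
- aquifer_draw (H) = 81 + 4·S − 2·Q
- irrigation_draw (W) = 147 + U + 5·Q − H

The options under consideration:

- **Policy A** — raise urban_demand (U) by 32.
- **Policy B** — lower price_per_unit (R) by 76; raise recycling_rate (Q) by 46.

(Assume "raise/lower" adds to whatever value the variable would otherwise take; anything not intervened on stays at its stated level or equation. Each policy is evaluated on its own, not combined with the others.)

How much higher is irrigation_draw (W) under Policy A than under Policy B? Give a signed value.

774

Policy A (U + 32):
  S = 109
  U = 64 + 32 = 96
  K = 111
  R = 221 + 109 + 3·111 = 663
  Q = 15 + 2·663 = 1341
  H = 81 + 4·109 − 2·1341 = -2165
  W = 147 + 96 + 5·1341 − (-2165) = 9113
Policy B (R − 76, Q + 46):
  S = 109
  U = 64
  K = 111
  R = 221 + 109 + 3·111 (−76 from intervention) = 587
  Q = 15 + 2·587 (+46 from intervention) = 1235
  H = 81 + 4·109 − 2·1235 = -1953
  W = 147 + 64 + 5·1235 − (-1953) = 8339
W: 9113 − 8339 = 774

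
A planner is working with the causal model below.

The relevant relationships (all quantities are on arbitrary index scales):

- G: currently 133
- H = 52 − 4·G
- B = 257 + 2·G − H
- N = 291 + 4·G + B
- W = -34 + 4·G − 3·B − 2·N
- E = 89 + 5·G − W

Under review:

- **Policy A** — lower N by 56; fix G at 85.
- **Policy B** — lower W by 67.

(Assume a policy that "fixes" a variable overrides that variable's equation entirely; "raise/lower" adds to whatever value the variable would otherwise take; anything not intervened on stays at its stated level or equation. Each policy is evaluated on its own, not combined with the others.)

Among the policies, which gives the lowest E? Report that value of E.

Policy A (N − 56, G := 85):
  G = 85
  H = 52 − 4·85 = -288
  B = 257 + 2·85 − (-288) = 715
  N = 291 + 4·85 + 715 (−56 from intervention) = 1290
  W = -34 + 4·85 − 3·715 − 2·1290 = -4419
  E = 89 + 5·85 − (-4419) = 4933
Policy B (W − 67):
  G = 133
  H = 52 − 4·133 = -480
  B = 257 + 2·133 − (-480) = 1003
  N = 291 + 4·133 + 1003 = 1826
  W = -34 + 4·133 − 3·1003 − 2·1826 (−67 from intervention) = -6230
  E = 89 + 5·133 − (-6230) = 6984
Comparing — Policy A: E=4933, Policy B: E=6984. Lowest is 4933 (Policy A).

4933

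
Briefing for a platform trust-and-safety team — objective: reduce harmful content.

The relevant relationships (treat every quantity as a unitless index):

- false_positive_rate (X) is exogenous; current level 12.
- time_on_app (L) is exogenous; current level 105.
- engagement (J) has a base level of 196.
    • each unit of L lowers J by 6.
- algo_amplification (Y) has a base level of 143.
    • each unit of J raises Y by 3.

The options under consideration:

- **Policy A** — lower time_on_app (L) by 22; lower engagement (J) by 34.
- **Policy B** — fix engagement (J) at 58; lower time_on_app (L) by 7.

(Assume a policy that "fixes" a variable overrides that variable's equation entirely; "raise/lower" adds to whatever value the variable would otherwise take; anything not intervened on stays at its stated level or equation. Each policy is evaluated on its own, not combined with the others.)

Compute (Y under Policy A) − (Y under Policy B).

-1182

Policy A (L − 22, J − 34):
  L = 105 − 22 = 83
  J = 196 − 6·83 (−34 from intervention) = -336
  Y = 143 + 3·(-336) = -865
Policy B (J := 58, L − 7):
  L = 105 − 7 = 98
  J = 58
  Y = 143 + 3·58 = 317
Y: -865 − 317 = -1182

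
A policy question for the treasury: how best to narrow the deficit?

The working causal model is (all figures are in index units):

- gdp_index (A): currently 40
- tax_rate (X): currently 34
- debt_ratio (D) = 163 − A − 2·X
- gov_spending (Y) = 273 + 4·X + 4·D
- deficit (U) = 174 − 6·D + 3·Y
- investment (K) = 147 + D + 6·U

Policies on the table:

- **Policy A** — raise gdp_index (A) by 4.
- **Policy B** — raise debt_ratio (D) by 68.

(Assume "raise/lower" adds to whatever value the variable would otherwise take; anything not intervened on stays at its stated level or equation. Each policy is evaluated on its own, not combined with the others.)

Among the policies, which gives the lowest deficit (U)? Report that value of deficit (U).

1707

Policy A (A + 4):
  A = 40 + 4 = 44
  X = 34
  D = 163 − 44 − 2·34 = 51
  Y = 273 + 4·34 + 4·51 = 613
  U = 174 − 6·51 + 3·613 = 1707
Policy B (D + 68):
  A = 40
  X = 34
  D = 163 − 40 − 2·34 (+68 from intervention) = 123
  Y = 273 + 4·34 + 4·123 = 901
  U = 174 − 6·123 + 3·901 = 2139
Comparing — Policy A: U=1707, Policy B: U=2139. Lowest is 1707 (Policy A).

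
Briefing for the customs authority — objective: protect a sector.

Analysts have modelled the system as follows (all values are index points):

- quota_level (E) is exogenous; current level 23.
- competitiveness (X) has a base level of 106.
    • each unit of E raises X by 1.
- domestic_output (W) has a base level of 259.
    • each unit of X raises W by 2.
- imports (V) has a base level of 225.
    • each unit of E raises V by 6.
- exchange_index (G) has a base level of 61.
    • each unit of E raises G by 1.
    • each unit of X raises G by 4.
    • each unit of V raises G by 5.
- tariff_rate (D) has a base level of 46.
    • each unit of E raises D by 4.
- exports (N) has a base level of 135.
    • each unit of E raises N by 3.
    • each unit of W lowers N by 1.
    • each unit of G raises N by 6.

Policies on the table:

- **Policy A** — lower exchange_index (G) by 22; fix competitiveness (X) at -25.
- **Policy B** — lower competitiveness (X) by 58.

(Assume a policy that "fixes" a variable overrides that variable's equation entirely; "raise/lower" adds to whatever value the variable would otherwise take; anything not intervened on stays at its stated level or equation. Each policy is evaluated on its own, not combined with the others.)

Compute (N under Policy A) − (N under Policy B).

-2244

Policy A (G − 22, X := -25):
  E = 23
  X = -25
  W = 259 + 2·(-25) = 209
  V = 225 + 6·23 = 363
  G = 61 + 23 + 4·(-25) + 5·363 (−22 from intervention) = 1777
  N = 135 + 3·23 − 209 + 6·1777 = 10657
Policy B (X − 58):
  E = 23
  X = 106 + 23 (−58 from intervention) = 71
  W = 259 + 2·71 = 401
  V = 225 + 6·23 = 363
  G = 61 + 23 + 4·71 + 5·363 = 2183
  N = 135 + 3·23 − 401 + 6·2183 = 12901
N: 10657 − 12901 = -2244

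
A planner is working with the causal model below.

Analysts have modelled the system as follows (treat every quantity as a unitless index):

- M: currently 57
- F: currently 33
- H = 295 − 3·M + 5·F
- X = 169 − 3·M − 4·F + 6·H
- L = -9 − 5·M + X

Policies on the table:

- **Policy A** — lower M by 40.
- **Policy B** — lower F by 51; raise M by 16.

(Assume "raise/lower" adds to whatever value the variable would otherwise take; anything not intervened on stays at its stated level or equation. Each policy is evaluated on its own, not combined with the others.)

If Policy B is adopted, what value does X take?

Policy B (F − 51, M + 16):
  M = 57 + 16 = 73
  F = 33 − 51 = -18
  H = 295 − 3·73 + 5·(-18) = -14
  X = 169 − 3·73 − 4·(-18) + 6·(-14) = -62

-62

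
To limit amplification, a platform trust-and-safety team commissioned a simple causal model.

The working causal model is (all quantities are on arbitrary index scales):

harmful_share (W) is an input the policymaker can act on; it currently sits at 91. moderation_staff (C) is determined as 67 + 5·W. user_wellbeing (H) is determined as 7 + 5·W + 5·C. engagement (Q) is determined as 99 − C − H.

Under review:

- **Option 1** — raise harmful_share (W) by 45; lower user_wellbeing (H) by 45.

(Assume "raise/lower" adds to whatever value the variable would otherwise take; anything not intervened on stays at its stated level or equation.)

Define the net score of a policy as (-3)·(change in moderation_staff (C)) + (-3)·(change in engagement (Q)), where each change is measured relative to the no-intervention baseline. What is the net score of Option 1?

Baseline:
  W = 91
  C = 67 + 5·91 = 522
  H = 7 + 5·91 + 5·522 = 3072
  Q = 99 − 522 − 3072 = -3495
Option 1 (W + 45, H − 45):
  W = 91 + 45 = 136
  C = 67 + 5·136 = 747
  H = 7 + 5·136 + 5·747 (−45 from intervention) = 4377
  Q = 99 − 747 − 4377 = -5025
ΔC = 747 − 522 = 225; ΔQ = -5025 − (-3495) = -1530
Score = (-3)·225 + (-3)·(-1530) = 3915

3915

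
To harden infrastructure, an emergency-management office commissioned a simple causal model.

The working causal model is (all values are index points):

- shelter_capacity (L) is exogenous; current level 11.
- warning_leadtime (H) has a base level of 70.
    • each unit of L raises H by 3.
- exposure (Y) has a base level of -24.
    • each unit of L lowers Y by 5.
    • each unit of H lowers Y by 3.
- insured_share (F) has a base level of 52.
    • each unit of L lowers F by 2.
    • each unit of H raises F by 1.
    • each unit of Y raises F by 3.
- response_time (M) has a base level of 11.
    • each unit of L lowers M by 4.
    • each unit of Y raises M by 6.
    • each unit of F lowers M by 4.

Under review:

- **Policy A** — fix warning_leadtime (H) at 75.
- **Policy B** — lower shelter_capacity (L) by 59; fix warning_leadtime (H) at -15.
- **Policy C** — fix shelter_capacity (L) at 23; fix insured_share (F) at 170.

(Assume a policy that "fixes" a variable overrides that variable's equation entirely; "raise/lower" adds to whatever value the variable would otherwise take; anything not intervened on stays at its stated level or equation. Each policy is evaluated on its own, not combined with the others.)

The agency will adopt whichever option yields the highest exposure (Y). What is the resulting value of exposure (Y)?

261

Policy A (H := 75):
  L = 11
  H = 75
  Y = -24 − 5·11 − 3·75 = -304
Policy B (L − 59, H := -15):
  L = 11 − 59 = -48
  H = -15
  Y = -24 − 5·(-48) − 3·(-15) = 261
Policy C (L := 23, F := 170):
  L = 23
  H = 70 + 3·23 = 139
  Y = -24 − 5·23 − 3·139 = -556
Comparing — Policy A: Y=-304, Policy B: Y=261, Policy C: Y=-556. Highest is 261 (Policy B).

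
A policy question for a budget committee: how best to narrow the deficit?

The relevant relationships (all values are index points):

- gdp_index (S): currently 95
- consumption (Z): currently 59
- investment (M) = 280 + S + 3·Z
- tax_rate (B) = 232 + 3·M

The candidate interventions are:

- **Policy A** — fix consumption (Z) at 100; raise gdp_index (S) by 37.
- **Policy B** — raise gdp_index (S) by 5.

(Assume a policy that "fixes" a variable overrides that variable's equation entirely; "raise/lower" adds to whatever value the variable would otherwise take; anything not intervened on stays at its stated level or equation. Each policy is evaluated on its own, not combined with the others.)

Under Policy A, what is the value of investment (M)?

Policy A (Z := 100, S + 37):
  S = 95 + 37 = 132
  Z = 100
  M = 280 + 132 + 3·100 = 712

712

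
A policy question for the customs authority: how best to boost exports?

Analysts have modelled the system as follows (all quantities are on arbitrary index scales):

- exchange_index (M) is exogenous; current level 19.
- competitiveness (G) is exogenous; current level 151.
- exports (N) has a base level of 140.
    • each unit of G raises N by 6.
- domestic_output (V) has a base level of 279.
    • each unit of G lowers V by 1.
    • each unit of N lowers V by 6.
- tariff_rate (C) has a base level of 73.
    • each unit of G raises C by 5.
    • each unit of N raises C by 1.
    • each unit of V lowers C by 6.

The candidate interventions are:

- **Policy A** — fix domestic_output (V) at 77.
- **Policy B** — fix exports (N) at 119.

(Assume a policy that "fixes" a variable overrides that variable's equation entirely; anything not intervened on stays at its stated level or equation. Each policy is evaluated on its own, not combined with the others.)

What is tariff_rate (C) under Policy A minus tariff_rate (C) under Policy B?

Policy A (V := 77):
  G = 151
  N = 140 + 6·151 = 1046
  V = 77
  C = 73 + 5·151 + 1046 − 6·77 = 1412
Policy B (N := 119):
  G = 151
  N = 119
  V = 279 − 151 − 6·119 = -586
  C = 73 + 5·151 + 119 − 6·(-586) = 4463
C: 1412 − 4463 = -3051

-3051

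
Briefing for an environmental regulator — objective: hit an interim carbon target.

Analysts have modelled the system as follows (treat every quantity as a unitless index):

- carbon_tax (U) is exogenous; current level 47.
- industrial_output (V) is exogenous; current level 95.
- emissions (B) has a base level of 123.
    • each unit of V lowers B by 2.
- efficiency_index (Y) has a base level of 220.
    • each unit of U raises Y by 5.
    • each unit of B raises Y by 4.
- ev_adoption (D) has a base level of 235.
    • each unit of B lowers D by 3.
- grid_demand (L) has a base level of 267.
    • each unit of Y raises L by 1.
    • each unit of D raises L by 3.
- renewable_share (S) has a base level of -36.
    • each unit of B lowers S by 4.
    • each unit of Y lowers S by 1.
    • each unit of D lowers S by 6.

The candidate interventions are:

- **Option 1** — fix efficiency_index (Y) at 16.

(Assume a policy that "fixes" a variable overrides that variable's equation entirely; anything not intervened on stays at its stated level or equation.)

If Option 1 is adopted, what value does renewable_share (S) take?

-2400

Option 1 (Y := 16):
  U = 47
  V = 95
  B = 123 − 2·95 = -67
  Y = 16
  D = 235 − 3·(-67) = 436
  S = -36 − 4·(-67) − 16 − 6·436 = -2400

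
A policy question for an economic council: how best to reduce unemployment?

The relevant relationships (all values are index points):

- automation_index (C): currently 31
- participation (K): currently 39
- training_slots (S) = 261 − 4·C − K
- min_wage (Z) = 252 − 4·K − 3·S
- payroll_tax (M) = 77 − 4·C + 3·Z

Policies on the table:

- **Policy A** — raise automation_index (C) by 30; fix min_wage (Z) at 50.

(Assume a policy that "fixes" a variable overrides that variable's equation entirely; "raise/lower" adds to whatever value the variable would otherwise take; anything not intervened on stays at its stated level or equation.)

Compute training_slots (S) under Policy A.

-22

Policy A (C + 30, Z := 50):
  C = 31 + 30 = 61
  K = 39
  S = 261 − 4·61 − 39 = -22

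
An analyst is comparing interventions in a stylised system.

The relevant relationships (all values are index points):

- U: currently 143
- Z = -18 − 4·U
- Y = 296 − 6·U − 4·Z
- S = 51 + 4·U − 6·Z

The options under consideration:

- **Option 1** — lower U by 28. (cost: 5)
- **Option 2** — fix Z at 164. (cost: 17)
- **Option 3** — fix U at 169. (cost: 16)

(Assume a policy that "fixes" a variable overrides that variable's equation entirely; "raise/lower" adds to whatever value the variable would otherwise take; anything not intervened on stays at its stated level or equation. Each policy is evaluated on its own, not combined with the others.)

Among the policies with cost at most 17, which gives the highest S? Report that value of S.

4891

Option 1 (U − 28):
  U = 143 − 28 = 115
  Z = -18 − 4·115 = -478
  S = 51 + 4·115 − 6·(-478) = 3379
Option 2 (Z := 164):
  U = 143
  Z = 164
  S = 51 + 4·143 − 6·164 = -361
Option 3 (U := 169):
  U = 169
  Z = -18 − 4·169 = -694
  S = 51 + 4·169 − 6·(-694) = 4891
Comparing — Option 1: S=3379, Option 2: S=-361, Option 3: S=4891. Highest is 4891 (Option 3).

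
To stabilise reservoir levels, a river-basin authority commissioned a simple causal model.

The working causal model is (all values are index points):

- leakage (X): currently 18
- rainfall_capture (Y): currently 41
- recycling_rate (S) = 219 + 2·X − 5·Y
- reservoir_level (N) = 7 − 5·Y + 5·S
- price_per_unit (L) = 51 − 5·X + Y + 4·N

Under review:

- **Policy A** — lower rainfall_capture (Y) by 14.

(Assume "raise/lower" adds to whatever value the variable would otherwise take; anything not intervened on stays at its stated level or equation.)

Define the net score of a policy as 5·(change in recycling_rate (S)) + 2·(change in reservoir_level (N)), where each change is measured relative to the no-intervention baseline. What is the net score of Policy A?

Baseline:
  X = 18
  Y = 41
  S = 219 + 2·18 − 5·41 = 50
  N = 7 − 5·41 + 5·50 = 52
Policy A (Y − 14):
  X = 18
  Y = 41 − 14 = 27
  S = 219 + 2·18 − 5·27 = 120
  N = 7 − 5·27 + 5·120 = 472
ΔS = 120 − 50 = 70; ΔN = 472 − 52 = 420
Score = 5·70 + 2·420 = 1190

1190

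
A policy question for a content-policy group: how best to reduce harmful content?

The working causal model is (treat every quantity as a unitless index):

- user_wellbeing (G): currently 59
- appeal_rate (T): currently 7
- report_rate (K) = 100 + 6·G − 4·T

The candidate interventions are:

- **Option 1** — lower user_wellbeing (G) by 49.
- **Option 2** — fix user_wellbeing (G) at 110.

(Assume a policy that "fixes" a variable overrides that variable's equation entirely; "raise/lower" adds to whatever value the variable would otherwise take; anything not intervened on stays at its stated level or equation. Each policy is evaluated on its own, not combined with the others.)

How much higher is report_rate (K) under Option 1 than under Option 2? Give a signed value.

-600

Option 1 (G − 49):
  G = 59 − 49 = 10
  T = 7
  K = 100 + 6·10 − 4·7 = 132
Option 2 (G := 110):
  G = 110
  T = 7
  K = 100 + 6·110 − 4·7 = 732
K: 132 − 732 = -600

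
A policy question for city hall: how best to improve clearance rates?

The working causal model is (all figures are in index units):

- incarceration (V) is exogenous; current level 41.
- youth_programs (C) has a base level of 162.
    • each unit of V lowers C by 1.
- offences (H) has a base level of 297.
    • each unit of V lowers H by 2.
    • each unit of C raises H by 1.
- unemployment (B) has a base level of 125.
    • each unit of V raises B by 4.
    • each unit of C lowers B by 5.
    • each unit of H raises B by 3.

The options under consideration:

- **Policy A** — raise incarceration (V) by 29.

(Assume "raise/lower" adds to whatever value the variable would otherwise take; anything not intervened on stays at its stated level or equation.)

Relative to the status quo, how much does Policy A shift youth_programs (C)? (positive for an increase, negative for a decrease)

-29

Baseline:
  V = 41
  C = 162 − 41 = 121
Policy A (V + 29):
  V = 41 + 29 = 70
  C = 162 − 70 = 92
Change in C: 92 − 121 = -29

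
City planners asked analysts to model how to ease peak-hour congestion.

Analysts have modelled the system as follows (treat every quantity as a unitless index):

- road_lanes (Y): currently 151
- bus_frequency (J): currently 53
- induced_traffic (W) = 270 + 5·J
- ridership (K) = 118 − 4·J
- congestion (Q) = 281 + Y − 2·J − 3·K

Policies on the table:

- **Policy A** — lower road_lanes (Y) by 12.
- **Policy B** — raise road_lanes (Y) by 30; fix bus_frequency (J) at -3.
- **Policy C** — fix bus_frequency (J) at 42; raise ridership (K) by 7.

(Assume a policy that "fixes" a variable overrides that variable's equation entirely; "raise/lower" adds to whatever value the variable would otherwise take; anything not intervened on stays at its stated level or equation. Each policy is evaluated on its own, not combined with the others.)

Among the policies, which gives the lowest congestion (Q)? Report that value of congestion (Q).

Policy A (Y − 12):
  Y = 151 − 12 = 139
  J = 53
  K = 118 − 4·53 = -94
  Q = 281 + 139 − 2·53 − 3·(-94) = 596
Policy B (Y + 30, J := -3):
  Y = 151 + 30 = 181
  J = -3
  K = 118 − 4·(-3) = 130
  Q = 281 + 181 − 2·(-3) − 3·130 = 78
Policy C (J := 42, K + 7):
  Y = 151
  J = 42
  K = 118 − 4·42 (+7 from intervention) = -43
  Q = 281 + 151 − 2·42 − 3·(-43) = 477
Comparing — Policy A: Q=596, Policy B: Q=78, Policy C: Q=477. Lowest is 78 (Policy B).

78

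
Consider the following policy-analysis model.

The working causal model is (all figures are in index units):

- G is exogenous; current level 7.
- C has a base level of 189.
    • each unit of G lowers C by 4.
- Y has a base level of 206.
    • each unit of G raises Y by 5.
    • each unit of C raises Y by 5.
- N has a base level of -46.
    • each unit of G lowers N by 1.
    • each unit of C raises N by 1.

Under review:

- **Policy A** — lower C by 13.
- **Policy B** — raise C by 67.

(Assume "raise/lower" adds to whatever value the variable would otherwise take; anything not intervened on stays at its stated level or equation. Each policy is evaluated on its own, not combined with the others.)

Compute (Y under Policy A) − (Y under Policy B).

Policy A (C − 13):
  G = 7
  C = 189 − 4·7 (−13 from intervention) = 148
  Y = 206 + 5·7 + 5·148 = 981
Policy B (C + 67):
  G = 7
  C = 189 − 4·7 (+67 from intervention) = 228
  Y = 206 + 5·7 + 5·228 = 1381
Y: 981 − 1381 = -400

-400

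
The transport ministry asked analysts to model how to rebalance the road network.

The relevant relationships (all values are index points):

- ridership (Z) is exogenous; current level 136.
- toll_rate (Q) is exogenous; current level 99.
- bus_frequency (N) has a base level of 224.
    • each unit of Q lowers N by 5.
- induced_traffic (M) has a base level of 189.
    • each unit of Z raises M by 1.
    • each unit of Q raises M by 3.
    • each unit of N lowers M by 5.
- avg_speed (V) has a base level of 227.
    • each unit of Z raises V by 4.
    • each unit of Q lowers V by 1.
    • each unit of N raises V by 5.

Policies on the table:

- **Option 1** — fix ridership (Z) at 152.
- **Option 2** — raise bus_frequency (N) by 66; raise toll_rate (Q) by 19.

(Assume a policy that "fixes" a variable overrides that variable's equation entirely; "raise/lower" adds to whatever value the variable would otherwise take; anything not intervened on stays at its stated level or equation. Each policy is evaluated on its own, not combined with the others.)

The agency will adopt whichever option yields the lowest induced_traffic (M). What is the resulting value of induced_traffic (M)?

Option 1 (Z := 152):
  Z = 152
  Q = 99
  N = 224 − 5·99 = -271
  M = 189 + 152 + 3·99 − 5·(-271) = 1993
Option 2 (N + 66, Q + 19):
  Z = 136
  Q = 99 + 19 = 118
  N = 224 − 5·118 (+66 from intervention) = -300
  M = 189 + 136 + 3·118 − 5·(-300) = 2179
Comparing — Option 1: M=1993, Option 2: M=2179. Lowest is 1993 (Option 1).

1993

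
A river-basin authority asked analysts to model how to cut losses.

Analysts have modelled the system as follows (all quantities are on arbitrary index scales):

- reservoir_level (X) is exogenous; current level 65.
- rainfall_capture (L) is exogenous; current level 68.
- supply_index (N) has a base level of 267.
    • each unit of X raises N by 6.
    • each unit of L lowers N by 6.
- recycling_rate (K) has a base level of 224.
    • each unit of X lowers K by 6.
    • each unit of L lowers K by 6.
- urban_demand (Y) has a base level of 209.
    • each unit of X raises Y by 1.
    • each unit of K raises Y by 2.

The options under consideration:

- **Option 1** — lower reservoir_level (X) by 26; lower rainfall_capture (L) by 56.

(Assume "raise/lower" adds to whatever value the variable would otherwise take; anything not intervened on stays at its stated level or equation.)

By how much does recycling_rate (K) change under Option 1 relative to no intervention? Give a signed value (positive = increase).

Baseline:
  X = 65
  L = 68
  K = 224 − 6·65 − 6·68 = -574
Option 1 (X − 26, L − 56):
  X = 65 − 26 = 39
  L = 68 − 56 = 12
  K = 224 − 6·39 − 6·12 = -82
Change in K: -82 − (-574) = 492

492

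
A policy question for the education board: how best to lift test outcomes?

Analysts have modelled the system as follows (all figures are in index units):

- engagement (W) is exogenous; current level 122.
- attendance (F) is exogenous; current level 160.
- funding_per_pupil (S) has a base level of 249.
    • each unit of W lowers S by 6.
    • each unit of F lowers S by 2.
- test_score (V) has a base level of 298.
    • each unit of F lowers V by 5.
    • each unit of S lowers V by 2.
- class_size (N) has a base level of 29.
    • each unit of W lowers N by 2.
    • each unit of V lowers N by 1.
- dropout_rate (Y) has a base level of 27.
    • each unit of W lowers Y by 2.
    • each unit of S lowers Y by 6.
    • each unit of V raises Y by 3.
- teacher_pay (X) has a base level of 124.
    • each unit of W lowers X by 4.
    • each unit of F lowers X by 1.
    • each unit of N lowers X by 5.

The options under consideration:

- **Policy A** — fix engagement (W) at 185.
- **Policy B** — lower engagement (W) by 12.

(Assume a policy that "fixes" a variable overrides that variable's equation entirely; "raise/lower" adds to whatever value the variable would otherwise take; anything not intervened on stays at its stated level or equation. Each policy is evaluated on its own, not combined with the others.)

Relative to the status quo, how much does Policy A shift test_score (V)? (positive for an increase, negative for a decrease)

756

Baseline:
  W = 122
  F = 160
  S = 249 − 6·122 − 2·160 = -803
  V = 298 − 5·160 − 2·(-803) = 1104
Policy A (W := 185):
  W = 185
  F = 160
  S = 249 − 6·185 − 2·160 = -1181
  V = 298 − 5·160 − 2·(-1181) = 1860
Change in V: 1860 − 1104 = 756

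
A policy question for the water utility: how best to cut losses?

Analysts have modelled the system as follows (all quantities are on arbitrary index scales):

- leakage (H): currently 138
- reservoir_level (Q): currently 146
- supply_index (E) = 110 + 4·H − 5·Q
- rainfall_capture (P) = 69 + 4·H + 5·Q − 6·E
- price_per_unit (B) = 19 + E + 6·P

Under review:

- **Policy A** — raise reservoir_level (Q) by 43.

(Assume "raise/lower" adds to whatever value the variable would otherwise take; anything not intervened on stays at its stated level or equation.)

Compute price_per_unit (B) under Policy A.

19320

Policy A (Q + 43):
  H = 138
  Q = 146 + 43 = 189
  E = 110 + 4·138 − 5·189 = -283
  P = 69 + 4·138 + 5·189 − 6·(-283) = 3264
  B = 19 + (-283) + 6·3264 = 19320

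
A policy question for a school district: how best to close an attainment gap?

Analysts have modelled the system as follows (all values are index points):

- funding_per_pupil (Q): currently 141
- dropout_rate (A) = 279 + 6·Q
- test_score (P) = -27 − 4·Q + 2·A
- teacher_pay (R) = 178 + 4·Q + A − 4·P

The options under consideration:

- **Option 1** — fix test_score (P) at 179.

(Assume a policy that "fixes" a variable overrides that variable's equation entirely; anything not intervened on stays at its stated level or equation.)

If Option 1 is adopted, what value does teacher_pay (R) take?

Option 1 (P := 179):
  Q = 141
  A = 279 + 6·141 = 1125
  P = 179
  R = 178 + 4·141 + 1125 − 4·179 = 1151

1151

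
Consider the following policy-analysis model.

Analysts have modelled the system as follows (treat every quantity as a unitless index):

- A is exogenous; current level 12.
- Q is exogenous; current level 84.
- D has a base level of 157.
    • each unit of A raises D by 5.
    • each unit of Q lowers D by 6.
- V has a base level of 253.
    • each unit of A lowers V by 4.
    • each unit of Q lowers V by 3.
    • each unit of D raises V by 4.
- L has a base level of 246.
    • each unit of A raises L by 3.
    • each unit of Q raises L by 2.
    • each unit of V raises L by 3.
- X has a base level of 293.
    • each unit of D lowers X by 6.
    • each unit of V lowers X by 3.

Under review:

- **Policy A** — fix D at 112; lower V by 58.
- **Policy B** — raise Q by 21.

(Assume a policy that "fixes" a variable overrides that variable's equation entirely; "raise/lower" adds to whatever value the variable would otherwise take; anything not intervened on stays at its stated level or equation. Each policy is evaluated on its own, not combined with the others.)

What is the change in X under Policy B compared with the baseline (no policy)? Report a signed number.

Baseline:
  A = 12
  Q = 84
  D = 157 + 5·12 − 6·84 = -287
  V = 253 − 4·12 − 3·84 + 4·(-287) = -1195
  X = 293 − 6·(-287) − 3·(-1195) = 5600
Policy B (Q + 21):
  A = 12
  Q = 84 + 21 = 105
  D = 157 + 5·12 − 6·105 = -413
  V = 253 − 4·12 − 3·105 + 4·(-413) = -1762
  X = 293 − 6·(-413) − 3·(-1762) = 8057
Change in X: 8057 − 5600 = 2457

2457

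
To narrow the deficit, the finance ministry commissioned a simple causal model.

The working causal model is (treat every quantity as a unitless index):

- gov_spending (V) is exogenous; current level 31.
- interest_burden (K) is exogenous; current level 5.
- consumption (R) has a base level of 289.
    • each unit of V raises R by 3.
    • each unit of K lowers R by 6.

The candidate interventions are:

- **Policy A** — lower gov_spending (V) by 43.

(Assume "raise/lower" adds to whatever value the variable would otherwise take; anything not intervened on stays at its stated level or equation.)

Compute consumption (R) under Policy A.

Policy A (V − 43):
  V = 31 − 43 = -12
  K = 5
  R = 289 + 3·(-12) − 6·5 = 223

223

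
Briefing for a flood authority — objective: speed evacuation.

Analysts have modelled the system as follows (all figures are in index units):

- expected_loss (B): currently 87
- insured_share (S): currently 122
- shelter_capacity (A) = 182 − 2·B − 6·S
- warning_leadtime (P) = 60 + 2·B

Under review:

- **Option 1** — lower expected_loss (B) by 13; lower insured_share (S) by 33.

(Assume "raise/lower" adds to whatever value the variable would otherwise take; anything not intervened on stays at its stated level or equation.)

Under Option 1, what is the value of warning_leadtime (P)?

Option 1 (B − 13, S − 33):
  B = 87 − 13 = 74
  P = 60 + 2·74 = 208

208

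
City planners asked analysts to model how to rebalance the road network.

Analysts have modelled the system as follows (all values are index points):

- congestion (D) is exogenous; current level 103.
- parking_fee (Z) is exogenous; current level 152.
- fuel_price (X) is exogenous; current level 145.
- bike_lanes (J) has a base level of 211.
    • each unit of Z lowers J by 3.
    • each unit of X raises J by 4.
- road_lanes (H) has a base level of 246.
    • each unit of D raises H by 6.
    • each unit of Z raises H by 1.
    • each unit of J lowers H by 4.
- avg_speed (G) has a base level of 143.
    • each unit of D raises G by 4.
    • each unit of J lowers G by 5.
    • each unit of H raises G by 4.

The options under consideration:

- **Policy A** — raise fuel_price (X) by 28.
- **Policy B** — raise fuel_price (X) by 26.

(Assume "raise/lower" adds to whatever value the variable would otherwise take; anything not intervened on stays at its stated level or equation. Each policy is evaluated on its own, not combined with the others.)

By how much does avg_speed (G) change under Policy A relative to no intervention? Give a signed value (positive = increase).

Baseline:
  D = 103
  Z = 152
  X = 145
  J = 211 − 3·152 + 4·145 = 335
  H = 246 + 6·103 + 152 − 4·335 = -324
  G = 143 + 4·103 − 5·335 + 4·(-324) = -2416
Policy A (X + 28):
  D = 103
  Z = 152
  X = 145 + 28 = 173
  J = 211 − 3·152 + 4·173 = 447
  H = 246 + 6·103 + 152 − 4·447 = -772
  G = 143 + 4·103 − 5·447 + 4·(-772) = -4768
Change in G: -4768 − (-2416) = -2352

-2352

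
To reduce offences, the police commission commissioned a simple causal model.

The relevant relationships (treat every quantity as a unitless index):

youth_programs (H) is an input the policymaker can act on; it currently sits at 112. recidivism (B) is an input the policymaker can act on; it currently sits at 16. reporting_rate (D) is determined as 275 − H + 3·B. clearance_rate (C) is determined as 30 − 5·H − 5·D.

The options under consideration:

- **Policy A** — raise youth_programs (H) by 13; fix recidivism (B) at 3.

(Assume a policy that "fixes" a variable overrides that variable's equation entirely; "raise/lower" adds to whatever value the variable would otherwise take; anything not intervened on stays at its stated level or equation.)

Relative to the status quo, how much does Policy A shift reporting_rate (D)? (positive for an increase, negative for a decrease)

-52

Baseline:
  H = 112
  B = 16
  D = 275 − 112 + 3·16 = 211
Policy A (H + 13, B := 3):
  H = 112 + 13 = 125
  B = 3
  D = 275 − 125 + 3·3 = 159
Change in D: 159 − 211 = -52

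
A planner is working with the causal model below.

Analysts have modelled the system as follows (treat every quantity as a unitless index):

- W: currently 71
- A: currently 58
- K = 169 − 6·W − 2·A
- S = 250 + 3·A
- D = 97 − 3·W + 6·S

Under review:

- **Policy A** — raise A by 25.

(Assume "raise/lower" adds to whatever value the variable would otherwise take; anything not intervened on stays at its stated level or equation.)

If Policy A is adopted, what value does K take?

-423

Policy A (A + 25):
  W = 71
  A = 58 + 25 = 83
  K = 169 − 6·71 − 2·83 = -423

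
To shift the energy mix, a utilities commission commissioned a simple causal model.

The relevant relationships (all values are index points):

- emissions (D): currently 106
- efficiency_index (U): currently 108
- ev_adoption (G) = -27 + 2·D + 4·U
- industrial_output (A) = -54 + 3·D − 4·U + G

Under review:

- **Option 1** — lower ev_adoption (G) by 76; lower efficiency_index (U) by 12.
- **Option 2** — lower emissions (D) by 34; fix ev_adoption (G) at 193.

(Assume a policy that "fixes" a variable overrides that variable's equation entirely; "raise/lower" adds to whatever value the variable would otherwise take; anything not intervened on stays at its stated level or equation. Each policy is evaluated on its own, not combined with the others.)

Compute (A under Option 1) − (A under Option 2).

Option 1 (G − 76, U − 12):
  D = 106
  U = 108 − 12 = 96
  G = -27 + 2·106 + 4·96 (−76 from intervention) = 493
  A = -54 + 3·106 − 4·96 + 493 = 373
Option 2 (D − 34, G := 193):
  D = 106 − 34 = 72
  U = 108
  G = 193
  A = -54 + 3·72 − 4·108 + 193 = -77
A: 373 − (-77) = 450

450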